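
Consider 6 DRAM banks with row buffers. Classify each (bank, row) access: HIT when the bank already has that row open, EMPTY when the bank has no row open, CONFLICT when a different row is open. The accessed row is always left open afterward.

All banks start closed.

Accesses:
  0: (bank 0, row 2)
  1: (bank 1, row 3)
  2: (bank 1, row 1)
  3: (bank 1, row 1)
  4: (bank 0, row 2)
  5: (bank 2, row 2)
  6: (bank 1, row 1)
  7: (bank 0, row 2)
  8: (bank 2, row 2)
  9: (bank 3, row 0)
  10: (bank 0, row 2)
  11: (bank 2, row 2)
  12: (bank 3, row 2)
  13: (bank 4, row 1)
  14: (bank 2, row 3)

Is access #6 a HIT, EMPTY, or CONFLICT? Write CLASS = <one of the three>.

CLASS = HIT

#0 (0,2) E
#1 (1,3) E
#2 (1,1) C  (was 3)
#3 (1,1) H  (was 1)
#4 (0,2) H  (was 2)
#5 (2,2) E
#6 (1,1) H  (was 1)
#7 (0,2) H  (was 2)
#8 (2,2) H  (was 2)
#9 (3,0) E
#10 (0,2) H  (was 2)
#11 (2,2) H  (was 2)
#12 (3,2) C  (was 0)
#13 (4,1) E
#14 (2,3) C  (was 2)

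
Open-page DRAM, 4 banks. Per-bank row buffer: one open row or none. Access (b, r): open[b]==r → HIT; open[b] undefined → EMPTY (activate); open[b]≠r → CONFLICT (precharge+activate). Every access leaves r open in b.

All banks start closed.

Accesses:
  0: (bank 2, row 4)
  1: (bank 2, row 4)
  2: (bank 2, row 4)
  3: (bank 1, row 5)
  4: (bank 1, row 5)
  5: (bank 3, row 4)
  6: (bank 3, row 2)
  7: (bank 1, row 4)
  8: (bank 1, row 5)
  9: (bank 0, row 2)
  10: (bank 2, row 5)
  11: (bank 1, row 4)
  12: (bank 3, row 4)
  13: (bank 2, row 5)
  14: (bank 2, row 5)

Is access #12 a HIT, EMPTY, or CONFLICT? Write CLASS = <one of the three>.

0: bank 2 row 4 — prev None → EMPTY
1: bank 2 row 4 — prev 4 → HIT
2: bank 2 row 4 — prev 4 → HIT
3: bank 1 row 5 — prev None → EMPTY
4: bank 1 row 5 — prev 5 → HIT
5: bank 3 row 4 — prev None → EMPTY
6: bank 3 row 2 — prev 4 → CONFLICT
7: bank 1 row 4 — prev 5 → CONFLICT
8: bank 1 row 5 — prev 4 → CONFLICT
9: bank 0 row 2 — prev None → EMPTY
10: bank 2 row 5 — prev 4 → CONFLICT
11: bank 1 row 4 — prev 5 → CONFLICT
12: bank 3 row 4 — prev 2 → CONFLICT
13: bank 2 row 5 — prev 5 → HIT
14: bank 2 row 5 — prev 5 → HIT

CLASS = CONFLICT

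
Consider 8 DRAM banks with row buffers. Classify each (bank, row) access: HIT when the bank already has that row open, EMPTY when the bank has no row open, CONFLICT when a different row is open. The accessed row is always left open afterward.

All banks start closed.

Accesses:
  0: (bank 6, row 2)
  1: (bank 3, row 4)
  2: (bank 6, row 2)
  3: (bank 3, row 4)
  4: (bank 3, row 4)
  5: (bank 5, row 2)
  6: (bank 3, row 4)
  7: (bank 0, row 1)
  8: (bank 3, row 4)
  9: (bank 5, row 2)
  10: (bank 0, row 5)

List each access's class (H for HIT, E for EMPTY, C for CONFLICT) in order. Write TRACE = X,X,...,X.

TRACE = E,E,H,H,H,E,H,E,H,H,C

0: bank 6 row 2 — prev None → EMPTY
1: bank 3 row 4 — prev None → EMPTY
2: bank 6 row 2 — prev 2 → HIT
3: bank 3 row 4 — prev 4 → HIT
4: bank 3 row 4 — prev 4 → HIT
5: bank 5 row 2 — prev None → EMPTY
6: bank 3 row 4 — prev 4 → HIT
7: bank 0 row 1 — prev None → EMPTY
8: bank 3 row 4 — prev 4 → HIT
9: bank 5 row 2 — prev 2 → HIT
10: bank 0 row 5 — prev 1 → CONFLICT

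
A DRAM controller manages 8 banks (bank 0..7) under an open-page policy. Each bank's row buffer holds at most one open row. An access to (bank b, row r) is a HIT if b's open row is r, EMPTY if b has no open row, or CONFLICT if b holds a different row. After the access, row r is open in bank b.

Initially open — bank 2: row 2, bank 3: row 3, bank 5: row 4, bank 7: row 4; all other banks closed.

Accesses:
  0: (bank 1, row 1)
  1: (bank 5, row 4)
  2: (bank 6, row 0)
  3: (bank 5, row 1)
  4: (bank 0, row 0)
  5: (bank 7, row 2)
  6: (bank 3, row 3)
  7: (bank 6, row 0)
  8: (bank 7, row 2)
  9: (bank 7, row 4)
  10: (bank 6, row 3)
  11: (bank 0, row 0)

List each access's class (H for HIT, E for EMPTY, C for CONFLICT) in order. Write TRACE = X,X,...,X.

step 0: bank1 None->1 [EMPTY]
step 1: bank5 4->4 [HIT]
step 2: bank6 None->0 [EMPTY]
step 3: bank5 4->1 [CONFLICT]
step 4: bank0 None->0 [EMPTY]
step 5: bank7 4->2 [CONFLICT]
step 6: bank3 3->3 [HIT]
step 7: bank6 0->0 [HIT]
step 8: bank7 2->2 [HIT]
step 9: bank7 2->4 [CONFLICT]
step 10: bank6 0->3 [CONFLICT]
step 11: bank0 0->0 [HIT]

TRACE = E,H,E,C,E,C,H,H,H,C,C,H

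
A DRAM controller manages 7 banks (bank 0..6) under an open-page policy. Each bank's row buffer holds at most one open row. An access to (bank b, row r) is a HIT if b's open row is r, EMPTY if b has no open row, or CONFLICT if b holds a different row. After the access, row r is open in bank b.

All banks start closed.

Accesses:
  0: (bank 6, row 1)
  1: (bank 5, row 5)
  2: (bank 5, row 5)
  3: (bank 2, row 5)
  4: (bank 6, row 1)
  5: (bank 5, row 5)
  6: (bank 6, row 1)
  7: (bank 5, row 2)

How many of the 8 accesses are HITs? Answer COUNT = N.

#0 (6,1) E
#1 (5,5) E
#2 (5,5) H  (was 5)
#3 (2,5) E
#4 (6,1) H  (was 1)
#5 (5,5) H  (was 5)
#6 (6,1) H  (was 1)
#7 (5,2) C  (was 5)

COUNT = 4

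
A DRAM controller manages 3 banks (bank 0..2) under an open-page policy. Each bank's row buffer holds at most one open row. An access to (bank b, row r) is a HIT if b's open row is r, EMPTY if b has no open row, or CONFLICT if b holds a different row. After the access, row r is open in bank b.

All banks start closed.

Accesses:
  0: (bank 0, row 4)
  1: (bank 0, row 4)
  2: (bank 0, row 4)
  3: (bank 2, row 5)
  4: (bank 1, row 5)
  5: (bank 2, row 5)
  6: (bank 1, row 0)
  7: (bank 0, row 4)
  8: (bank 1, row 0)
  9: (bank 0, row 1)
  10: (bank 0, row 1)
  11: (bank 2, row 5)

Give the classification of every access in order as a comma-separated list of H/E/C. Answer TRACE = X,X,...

#0 (0,4) E
#1 (0,4) H  (was 4)
#2 (0,4) H  (was 4)
#3 (2,5) E
#4 (1,5) E
#5 (2,5) H  (was 5)
#6 (1,0) C  (was 5)
#7 (0,4) H  (was 4)
#8 (1,0) H  (was 0)
#9 (0,1) C  (was 4)
#10 (0,1) H  (was 1)
#11 (2,5) H  (was 5)

TRACE = E,H,H,E,E,H,C,H,H,C,H,H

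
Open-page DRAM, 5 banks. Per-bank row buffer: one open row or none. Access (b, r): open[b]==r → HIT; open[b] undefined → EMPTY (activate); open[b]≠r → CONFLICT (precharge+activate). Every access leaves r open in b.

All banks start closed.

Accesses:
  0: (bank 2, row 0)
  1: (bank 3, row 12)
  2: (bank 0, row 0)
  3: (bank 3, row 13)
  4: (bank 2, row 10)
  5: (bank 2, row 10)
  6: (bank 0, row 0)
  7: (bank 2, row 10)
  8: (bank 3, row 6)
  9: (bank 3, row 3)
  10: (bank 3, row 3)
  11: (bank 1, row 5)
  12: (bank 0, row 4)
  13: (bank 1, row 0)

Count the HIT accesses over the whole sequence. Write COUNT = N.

0: bank 2 row 0 — prev None → EMPTY
1: bank 3 row 12 — prev None → EMPTY
2: bank 0 row 0 — prev None → EMPTY
3: bank 3 row 13 — prev 12 → CONFLICT
4: bank 2 row 10 — prev 0 → CONFLICT
5: bank 2 row 10 — prev 10 → HIT
6: bank 0 row 0 — prev 0 → HIT
7: bank 2 row 10 — prev 10 → HIT
8: bank 3 row 6 — prev 13 → CONFLICT
9: bank 3 row 3 — prev 6 → CONFLICT
10: bank 3 row 3 — prev 3 → HIT
11: bank 1 row 5 — prev None → EMPTY
12: bank 0 row 4 — prev 0 → CONFLICT
13: bank 1 row 0 — prev 5 → CONFLICT

COUNT = 4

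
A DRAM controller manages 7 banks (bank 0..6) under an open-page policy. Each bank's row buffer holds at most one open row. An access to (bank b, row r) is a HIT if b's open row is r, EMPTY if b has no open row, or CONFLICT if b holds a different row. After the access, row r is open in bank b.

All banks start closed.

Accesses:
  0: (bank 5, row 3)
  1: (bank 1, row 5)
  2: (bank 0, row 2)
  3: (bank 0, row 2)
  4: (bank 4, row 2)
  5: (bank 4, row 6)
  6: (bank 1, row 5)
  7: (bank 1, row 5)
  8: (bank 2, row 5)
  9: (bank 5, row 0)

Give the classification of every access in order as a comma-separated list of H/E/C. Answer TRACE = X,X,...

TRACE = E,E,E,H,E,C,H,H,E,C

  [0] b5 r3: no row ⇒ E
  [1] b1 r5: no row ⇒ E
  [2] b0 r2: no row ⇒ E
  [3] b0 r2: had r2 ⇒ H
  [4] b4 r2: no row ⇒ E
  [5] b4 r6: had r2 ⇒ C
  [6] b1 r5: had r5 ⇒ H
  [7] b1 r5: had r5 ⇒ H
  [8] b2 r5: no row ⇒ E
  [9] b5 r0: had r3 ⇒ C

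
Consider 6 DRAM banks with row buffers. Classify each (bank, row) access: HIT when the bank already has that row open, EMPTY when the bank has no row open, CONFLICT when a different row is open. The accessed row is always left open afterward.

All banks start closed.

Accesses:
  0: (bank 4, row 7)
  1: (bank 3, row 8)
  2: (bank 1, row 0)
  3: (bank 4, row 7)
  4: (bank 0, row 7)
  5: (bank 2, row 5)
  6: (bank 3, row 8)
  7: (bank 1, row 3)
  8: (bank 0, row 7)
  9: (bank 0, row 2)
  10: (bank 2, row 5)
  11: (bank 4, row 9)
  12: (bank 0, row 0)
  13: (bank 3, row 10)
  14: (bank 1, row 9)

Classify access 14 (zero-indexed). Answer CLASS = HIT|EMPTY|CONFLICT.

  [0] b4 r7: no row ⇒ E
  [1] b3 r8: no row ⇒ E
  [2] b1 r0: no row ⇒ E
  [3] b4 r7: had r7 ⇒ H
  [4] b0 r7: no row ⇒ E
  [5] b2 r5: no row ⇒ E
  [6] b3 r8: had r8 ⇒ H
  [7] b1 r3: had r0 ⇒ C
  [8] b0 r7: had r7 ⇒ H
  [9] b0 r2: had r7 ⇒ C
  [10] b2 r5: had r5 ⇒ H
  [11] b4 r9: had r7 ⇒ C
  [12] b0 r0: had r2 ⇒ C
  [13] b3 r10: had r8 ⇒ C
  [14] b1 r9: had r3 ⇒ C

CLASS = CONFLICT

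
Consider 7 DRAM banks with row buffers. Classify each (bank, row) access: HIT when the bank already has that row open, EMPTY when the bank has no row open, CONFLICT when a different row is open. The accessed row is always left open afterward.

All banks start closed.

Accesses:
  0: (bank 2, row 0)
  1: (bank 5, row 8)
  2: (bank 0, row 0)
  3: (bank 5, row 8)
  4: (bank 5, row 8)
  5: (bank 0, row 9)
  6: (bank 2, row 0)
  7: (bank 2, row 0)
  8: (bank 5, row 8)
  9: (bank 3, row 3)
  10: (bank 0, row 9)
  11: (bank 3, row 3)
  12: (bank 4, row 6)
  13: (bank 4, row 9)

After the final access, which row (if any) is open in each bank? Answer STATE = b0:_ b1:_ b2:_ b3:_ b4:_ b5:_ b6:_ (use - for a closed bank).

0: bank 2 row 0 — prev None → EMPTY
1: bank 5 row 8 — prev None → EMPTY
2: bank 0 row 0 — prev None → EMPTY
3: bank 5 row 8 — prev 8 → HIT
4: bank 5 row 8 — prev 8 → HIT
5: bank 0 row 9 — prev 0 → CONFLICT
6: bank 2 row 0 — prev 0 → HIT
7: bank 2 row 0 — prev 0 → HIT
8: bank 5 row 8 — prev 8 → HIT
9: bank 3 row 3 — prev None → EMPTY
10: bank 0 row 9 — prev 9 → HIT
11: bank 3 row 3 — prev 3 → HIT
12: bank 4 row 6 — prev None → EMPTY
13: bank 4 row 9 — prev 6 → CONFLICT

STATE = b0:9 b1:- b2:0 b3:3 b4:9 b5:8 b6:-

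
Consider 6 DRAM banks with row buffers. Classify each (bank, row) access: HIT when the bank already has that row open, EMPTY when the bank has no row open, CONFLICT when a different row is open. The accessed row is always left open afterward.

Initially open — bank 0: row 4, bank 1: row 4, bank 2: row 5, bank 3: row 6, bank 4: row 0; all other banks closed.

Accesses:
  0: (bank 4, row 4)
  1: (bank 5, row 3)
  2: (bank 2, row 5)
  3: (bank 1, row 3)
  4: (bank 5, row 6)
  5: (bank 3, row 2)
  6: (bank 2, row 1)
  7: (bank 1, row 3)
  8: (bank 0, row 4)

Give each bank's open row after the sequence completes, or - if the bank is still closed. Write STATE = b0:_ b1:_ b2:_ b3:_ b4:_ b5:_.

STATE = b0:4 b1:3 b2:1 b3:2 b4:4 b5:6

#0 (4,4) C  (was 0)
#1 (5,3) E
#2 (2,5) H  (was 5)
#3 (1,3) C  (was 4)
#4 (5,6) C  (was 3)
#5 (3,2) C  (was 6)
#6 (2,1) C  (was 5)
#7 (1,3) H  (was 3)
#8 (0,4) H  (was 4)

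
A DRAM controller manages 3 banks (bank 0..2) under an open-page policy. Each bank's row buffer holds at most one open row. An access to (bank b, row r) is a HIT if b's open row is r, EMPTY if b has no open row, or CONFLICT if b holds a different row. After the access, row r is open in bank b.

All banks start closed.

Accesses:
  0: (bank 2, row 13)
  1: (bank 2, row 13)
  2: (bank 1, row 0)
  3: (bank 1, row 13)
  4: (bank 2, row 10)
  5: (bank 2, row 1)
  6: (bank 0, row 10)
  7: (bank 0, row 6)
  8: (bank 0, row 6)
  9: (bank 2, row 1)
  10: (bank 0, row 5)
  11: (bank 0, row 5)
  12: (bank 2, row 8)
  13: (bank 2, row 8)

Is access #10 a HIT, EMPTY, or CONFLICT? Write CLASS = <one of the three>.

CLASS = CONFLICT

step 0: bank2 None->13 [EMPTY]
step 1: bank2 13->13 [HIT]
step 2: bank1 None->0 [EMPTY]
step 3: bank1 0->13 [CONFLICT]
step 4: bank2 13->10 [CONFLICT]
step 5: bank2 10->1 [CONFLICT]
step 6: bank0 None->10 [EMPTY]
step 7: bank0 10->6 [CONFLICT]
step 8: bank0 6->6 [HIT]
step 9: bank2 1->1 [HIT]
step 10: bank0 6->5 [CONFLICT]
step 11: bank0 5->5 [HIT]
step 12: bank2 1->8 [CONFLICT]
step 13: bank2 8->8 [HIT]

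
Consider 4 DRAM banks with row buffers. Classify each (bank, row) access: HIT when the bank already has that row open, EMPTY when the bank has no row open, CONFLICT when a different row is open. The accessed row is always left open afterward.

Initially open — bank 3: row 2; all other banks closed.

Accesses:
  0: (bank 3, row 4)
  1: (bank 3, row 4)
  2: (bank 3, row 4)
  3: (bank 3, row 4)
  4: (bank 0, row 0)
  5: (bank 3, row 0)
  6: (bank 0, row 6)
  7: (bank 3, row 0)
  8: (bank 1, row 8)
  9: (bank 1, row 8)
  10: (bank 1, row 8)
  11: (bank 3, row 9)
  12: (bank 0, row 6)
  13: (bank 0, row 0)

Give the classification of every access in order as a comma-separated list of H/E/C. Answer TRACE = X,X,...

step 0: bank3 2->4 [CONFLICT]
step 1: bank3 4->4 [HIT]
step 2: bank3 4->4 [HIT]
step 3: bank3 4->4 [HIT]
step 4: bank0 None->0 [EMPTY]
step 5: bank3 4->0 [CONFLICT]
step 6: bank0 0->6 [CONFLICT]
step 7: bank3 0->0 [HIT]
step 8: bank1 None->8 [EMPTY]
step 9: bank1 8->8 [HIT]
step 10: bank1 8->8 [HIT]
step 11: bank3 0->9 [CONFLICT]
step 12: bank0 6->6 [HIT]
step 13: bank0 6->0 [CONFLICT]

TRACE = C,H,H,H,E,C,C,H,E,H,H,C,H,C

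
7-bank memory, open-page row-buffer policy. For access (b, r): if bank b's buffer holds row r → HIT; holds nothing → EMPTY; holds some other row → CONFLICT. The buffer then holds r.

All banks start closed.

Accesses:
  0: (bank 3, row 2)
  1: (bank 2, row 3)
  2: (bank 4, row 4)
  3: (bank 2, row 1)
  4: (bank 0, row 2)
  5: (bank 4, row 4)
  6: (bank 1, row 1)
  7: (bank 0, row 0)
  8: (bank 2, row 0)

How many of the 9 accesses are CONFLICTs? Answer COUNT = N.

COUNT = 3

  [0] b3 r2: no row ⇒ E
  [1] b2 r3: no row ⇒ E
  [2] b4 r4: no row ⇒ E
  [3] b2 r1: had r3 ⇒ C
  [4] b0 r2: no row ⇒ E
  [5] b4 r4: had r4 ⇒ H
  [6] b1 r1: no row ⇒ E
  [7] b0 r0: had r2 ⇒ C
  [8] b2 r0: had r1 ⇒ C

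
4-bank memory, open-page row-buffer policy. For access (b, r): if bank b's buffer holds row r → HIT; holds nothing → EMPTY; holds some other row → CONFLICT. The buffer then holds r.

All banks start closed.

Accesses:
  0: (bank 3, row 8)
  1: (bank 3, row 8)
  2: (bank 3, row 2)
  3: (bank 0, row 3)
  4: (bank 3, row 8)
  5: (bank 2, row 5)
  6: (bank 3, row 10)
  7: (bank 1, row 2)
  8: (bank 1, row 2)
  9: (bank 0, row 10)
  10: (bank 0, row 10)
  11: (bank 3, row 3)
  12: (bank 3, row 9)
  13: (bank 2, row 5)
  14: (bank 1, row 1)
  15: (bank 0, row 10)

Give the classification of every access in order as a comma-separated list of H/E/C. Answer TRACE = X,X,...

#0 (3,8) E
#1 (3,8) H  (was 8)
#2 (3,2) C  (was 8)
#3 (0,3) E
#4 (3,8) C  (was 2)
#5 (2,5) E
#6 (3,10) C  (was 8)
#7 (1,2) E
#8 (1,2) H  (was 2)
#9 (0,10) C  (was 3)
#10 (0,10) H  (was 10)
#11 (3,3) C  (was 10)
#12 (3,9) C  (was 3)
#13 (2,5) H  (was 5)
#14 (1,1) C  (was 2)
#15 (0,10) H  (was 10)

TRACE = E,H,C,E,C,E,C,E,H,C,H,C,C,H,C,H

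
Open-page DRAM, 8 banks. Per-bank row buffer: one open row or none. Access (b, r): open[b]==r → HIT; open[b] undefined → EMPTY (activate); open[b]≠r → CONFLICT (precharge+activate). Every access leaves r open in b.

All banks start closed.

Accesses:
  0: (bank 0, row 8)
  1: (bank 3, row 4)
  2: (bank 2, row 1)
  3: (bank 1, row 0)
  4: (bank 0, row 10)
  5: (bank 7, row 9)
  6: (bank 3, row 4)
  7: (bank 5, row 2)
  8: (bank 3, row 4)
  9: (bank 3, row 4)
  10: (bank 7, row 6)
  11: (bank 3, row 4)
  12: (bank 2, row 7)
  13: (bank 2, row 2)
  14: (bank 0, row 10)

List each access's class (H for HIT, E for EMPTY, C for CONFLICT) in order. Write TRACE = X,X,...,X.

TRACE = E,E,E,E,C,E,H,E,H,H,C,H,C,C,H

  [0] b0 r8: no row ⇒ E
  [1] b3 r4: no row ⇒ E
  [2] b2 r1: no row ⇒ E
  [3] b1 r0: no row ⇒ E
  [4] b0 r10: had r8 ⇒ C
  [5] b7 r9: no row ⇒ E
  [6] b3 r4: had r4 ⇒ H
  [7] b5 r2: no row ⇒ E
  [8] b3 r4: had r4 ⇒ H
  [9] b3 r4: had r4 ⇒ H
  [10] b7 r6: had r9 ⇒ C
  [11] b3 r4: had r4 ⇒ H
  [12] b2 r7: had r1 ⇒ C
  [13] b2 r2: had r7 ⇒ C
  [14] b0 r10: had r10 ⇒ H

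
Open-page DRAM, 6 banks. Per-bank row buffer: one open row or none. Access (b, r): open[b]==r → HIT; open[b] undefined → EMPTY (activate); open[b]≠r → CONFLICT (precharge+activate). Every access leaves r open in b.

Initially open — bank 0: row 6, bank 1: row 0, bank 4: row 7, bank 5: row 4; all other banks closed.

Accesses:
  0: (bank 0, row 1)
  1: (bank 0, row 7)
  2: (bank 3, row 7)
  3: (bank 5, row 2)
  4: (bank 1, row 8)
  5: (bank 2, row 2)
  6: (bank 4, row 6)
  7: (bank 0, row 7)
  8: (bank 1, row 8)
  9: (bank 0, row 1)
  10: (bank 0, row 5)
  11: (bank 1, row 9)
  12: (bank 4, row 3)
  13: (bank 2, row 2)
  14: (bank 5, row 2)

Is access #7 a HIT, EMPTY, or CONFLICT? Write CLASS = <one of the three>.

#0 (0,1) C  (was 6)
#1 (0,7) C  (was 1)
#2 (3,7) E
#3 (5,2) C  (was 4)
#4 (1,8) C  (was 0)
#5 (2,2) E
#6 (4,6) C  (was 7)
#7 (0,7) H  (was 7)
#8 (1,8) H  (was 8)
#9 (0,1) C  (was 7)
#10 (0,5) C  (was 1)
#11 (1,9) C  (was 8)
#12 (4,3) C  (was 6)
#13 (2,2) H  (was 2)
#14 (5,2) H  (was 2)

CLASS = HIT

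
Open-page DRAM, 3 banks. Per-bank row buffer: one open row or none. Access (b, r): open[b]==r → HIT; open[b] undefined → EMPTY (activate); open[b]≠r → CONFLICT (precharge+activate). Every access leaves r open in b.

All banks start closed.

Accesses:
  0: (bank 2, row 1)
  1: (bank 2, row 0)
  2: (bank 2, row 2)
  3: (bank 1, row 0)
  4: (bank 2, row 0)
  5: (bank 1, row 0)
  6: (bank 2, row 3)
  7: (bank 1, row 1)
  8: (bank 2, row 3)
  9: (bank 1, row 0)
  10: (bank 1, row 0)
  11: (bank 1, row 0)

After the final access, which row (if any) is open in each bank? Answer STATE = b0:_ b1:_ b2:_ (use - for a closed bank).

step 0: bank2 None->1 [EMPTY]
step 1: bank2 1->0 [CONFLICT]
step 2: bank2 0->2 [CONFLICT]
step 3: bank1 None->0 [EMPTY]
step 4: bank2 2->0 [CONFLICT]
step 5: bank1 0->0 [HIT]
step 6: bank2 0->3 [CONFLICT]
step 7: bank1 0->1 [CONFLICT]
step 8: bank2 3->3 [HIT]
step 9: bank1 1->0 [CONFLICT]
step 10: bank1 0->0 [HIT]
step 11: bank1 0->0 [HIT]

STATE = b0:- b1:0 b2:3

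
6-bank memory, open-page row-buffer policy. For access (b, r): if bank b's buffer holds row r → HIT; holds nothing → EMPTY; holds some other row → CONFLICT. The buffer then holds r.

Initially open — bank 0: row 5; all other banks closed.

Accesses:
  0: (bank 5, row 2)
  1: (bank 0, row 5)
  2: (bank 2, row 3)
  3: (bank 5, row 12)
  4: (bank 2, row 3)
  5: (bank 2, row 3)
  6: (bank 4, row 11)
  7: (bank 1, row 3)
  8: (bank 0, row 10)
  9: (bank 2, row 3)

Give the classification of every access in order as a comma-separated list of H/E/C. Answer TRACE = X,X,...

TRACE = E,H,E,C,H,H,E,E,C,H

  [0] b5 r2: no row ⇒ E
  [1] b0 r5: had r5 ⇒ H
  [2] b2 r3: no row ⇒ E
  [3] b5 r12: had r2 ⇒ C
  [4] b2 r3: had r3 ⇒ H
  [5] b2 r3: had r3 ⇒ H
  [6] b4 r11: no row ⇒ E
  [7] b1 r3: no row ⇒ E
  [8] b0 r10: had r5 ⇒ C
  [9] b2 r3: had r3 ⇒ H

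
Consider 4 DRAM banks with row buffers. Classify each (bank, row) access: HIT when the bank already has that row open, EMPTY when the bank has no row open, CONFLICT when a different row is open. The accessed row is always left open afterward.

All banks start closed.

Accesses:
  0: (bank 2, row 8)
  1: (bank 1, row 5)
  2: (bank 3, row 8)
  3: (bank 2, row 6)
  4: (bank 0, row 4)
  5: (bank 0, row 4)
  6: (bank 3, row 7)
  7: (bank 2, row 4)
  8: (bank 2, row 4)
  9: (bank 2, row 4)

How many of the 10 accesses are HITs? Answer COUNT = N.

#0 (2,8) E
#1 (1,5) E
#2 (3,8) E
#3 (2,6) C  (was 8)
#4 (0,4) E
#5 (0,4) H  (was 4)
#6 (3,7) C  (was 8)
#7 (2,4) C  (was 6)
#8 (2,4) H  (was 4)
#9 (2,4) H  (was 4)

COUNT = 3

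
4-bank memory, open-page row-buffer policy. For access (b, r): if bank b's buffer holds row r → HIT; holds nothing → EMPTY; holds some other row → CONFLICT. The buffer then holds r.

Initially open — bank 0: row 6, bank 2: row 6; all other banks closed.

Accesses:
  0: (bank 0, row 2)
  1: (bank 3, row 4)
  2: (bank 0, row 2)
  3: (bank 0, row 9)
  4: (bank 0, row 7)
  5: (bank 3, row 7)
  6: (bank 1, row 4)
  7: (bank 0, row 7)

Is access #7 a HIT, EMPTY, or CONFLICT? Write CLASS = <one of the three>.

  [0] b0 r2: had r6 ⇒ C
  [1] b3 r4: no row ⇒ E
  [2] b0 r2: had r2 ⇒ H
  [3] b0 r9: had r2 ⇒ C
  [4] b0 r7: had r9 ⇒ C
  [5] b3 r7: had r4 ⇒ C
  [6] b1 r4: no row ⇒ E
  [7] b0 r7: had r7 ⇒ H

CLASS = HIT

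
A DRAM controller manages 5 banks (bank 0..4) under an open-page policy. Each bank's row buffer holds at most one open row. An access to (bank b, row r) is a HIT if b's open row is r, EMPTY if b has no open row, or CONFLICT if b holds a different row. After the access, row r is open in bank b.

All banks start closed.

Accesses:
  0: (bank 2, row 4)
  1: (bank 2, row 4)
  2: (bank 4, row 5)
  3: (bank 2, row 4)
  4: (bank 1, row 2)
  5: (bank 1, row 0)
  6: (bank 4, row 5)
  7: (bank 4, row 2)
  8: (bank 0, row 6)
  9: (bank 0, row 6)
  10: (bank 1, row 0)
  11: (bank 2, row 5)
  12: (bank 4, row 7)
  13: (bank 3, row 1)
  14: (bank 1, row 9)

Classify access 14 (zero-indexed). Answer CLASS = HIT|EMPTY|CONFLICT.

0: bank 2 row 4 — prev None → EMPTY
1: bank 2 row 4 — prev 4 → HIT
2: bank 4 row 5 — prev None → EMPTY
3: bank 2 row 4 — prev 4 → HIT
4: bank 1 row 2 — prev None → EMPTY
5: bank 1 row 0 — prev 2 → CONFLICT
6: bank 4 row 5 — prev 5 → HIT
7: bank 4 row 2 — prev 5 → CONFLICT
8: bank 0 row 6 — prev None → EMPTY
9: bank 0 row 6 — prev 6 → HIT
10: bank 1 row 0 — prev 0 → HIT
11: bank 2 row 5 — prev 4 → CONFLICT
12: bank 4 row 7 — prev 2 → CONFLICT
13: bank 3 row 1 — prev None → EMPTY
14: bank 1 row 9 — prev 0 → CONFLICT

CLASS = CONFLICT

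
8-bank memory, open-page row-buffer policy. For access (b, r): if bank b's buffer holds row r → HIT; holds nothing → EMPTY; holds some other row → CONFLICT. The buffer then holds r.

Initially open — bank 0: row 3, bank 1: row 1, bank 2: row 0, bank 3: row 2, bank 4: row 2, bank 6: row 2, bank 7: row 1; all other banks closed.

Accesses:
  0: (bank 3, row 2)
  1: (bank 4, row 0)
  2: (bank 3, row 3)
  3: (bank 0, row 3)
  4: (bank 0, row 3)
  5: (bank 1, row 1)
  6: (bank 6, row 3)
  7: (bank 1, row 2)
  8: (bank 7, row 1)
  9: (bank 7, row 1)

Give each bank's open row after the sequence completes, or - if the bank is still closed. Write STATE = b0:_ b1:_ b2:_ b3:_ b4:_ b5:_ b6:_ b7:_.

STATE = b0:3 b1:2 b2:0 b3:3 b4:0 b5:- b6:3 b7:1

  [0] b3 r2: had r2 ⇒ H
  [1] b4 r0: had r2 ⇒ C
  [2] b3 r3: had r2 ⇒ C
  [3] b0 r3: had r3 ⇒ H
  [4] b0 r3: had r3 ⇒ H
  [5] b1 r1: had r1 ⇒ H
  [6] b6 r3: had r2 ⇒ C
  [7] b1 r2: had r1 ⇒ C
  [8] b7 r1: had r1 ⇒ H
  [9] b7 r1: had r1 ⇒ H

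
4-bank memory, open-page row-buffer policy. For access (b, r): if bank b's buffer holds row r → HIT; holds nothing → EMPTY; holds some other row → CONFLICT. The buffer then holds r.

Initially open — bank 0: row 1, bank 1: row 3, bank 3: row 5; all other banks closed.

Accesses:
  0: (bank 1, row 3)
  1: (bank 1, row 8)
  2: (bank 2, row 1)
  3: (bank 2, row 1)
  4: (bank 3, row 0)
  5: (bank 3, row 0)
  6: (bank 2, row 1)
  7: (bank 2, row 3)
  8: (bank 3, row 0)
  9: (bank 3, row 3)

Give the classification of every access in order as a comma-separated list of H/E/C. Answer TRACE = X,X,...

TRACE = H,C,E,H,C,H,H,C,H,C

  [0] b1 r3: had r3 ⇒ H
  [1] b1 r8: had r3 ⇒ C
  [2] b2 r1: no row ⇒ E
  [3] b2 r1: had r1 ⇒ H
  [4] b3 r0: had r5 ⇒ C
  [5] b3 r0: had r0 ⇒ H
  [6] b2 r1: had r1 ⇒ H
  [7] b2 r3: had r1 ⇒ C
  [8] b3 r0: had r0 ⇒ H
  [9] b3 r3: had r0 ⇒ C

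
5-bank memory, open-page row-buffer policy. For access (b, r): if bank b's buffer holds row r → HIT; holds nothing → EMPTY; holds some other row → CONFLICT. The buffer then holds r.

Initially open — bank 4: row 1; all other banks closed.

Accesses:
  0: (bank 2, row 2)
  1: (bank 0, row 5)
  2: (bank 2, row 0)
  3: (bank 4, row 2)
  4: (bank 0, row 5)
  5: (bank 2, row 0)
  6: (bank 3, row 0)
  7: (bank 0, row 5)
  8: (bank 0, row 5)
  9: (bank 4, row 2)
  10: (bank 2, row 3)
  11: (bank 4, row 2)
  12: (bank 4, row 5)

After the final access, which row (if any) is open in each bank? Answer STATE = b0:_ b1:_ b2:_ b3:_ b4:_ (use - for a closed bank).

STATE = b0:5 b1:- b2:3 b3:0 b4:5

#0 (2,2) E
#1 (0,5) E
#2 (2,0) C  (was 2)
#3 (4,2) C  (was 1)
#4 (0,5) H  (was 5)
#5 (2,0) H  (was 0)
#6 (3,0) E
#7 (0,5) H  (was 5)
#8 (0,5) H  (was 5)
#9 (4,2) H  (was 2)
#10 (2,3) C  (was 0)
#11 (4,2) H  (was 2)
#12 (4,5) C  (was 2)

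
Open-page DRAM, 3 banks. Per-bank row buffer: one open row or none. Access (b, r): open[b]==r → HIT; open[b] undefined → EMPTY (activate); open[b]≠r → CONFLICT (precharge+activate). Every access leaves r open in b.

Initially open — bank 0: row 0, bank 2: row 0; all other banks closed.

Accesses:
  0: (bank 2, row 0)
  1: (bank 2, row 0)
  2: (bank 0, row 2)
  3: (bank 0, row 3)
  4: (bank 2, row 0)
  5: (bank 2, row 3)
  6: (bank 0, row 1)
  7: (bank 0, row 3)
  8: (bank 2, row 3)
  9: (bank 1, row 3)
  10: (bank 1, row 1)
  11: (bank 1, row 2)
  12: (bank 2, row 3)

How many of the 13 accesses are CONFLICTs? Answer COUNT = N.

COUNT = 7

  [0] b2 r0: had r0 ⇒ H
  [1] b2 r0: had r0 ⇒ H
  [2] b0 r2: had r0 ⇒ C
  [3] b0 r3: had r2 ⇒ C
  [4] b2 r0: had r0 ⇒ H
  [5] b2 r3: had r0 ⇒ C
  [6] b0 r1: had r3 ⇒ C
  [7] b0 r3: had r1 ⇒ C
  [8] b2 r3: had r3 ⇒ H
  [9] b1 r3: no row ⇒ E
  [10] b1 r1: had r3 ⇒ C
  [11] b1 r2: had r1 ⇒ C
  [12] b2 r3: had r3 ⇒ H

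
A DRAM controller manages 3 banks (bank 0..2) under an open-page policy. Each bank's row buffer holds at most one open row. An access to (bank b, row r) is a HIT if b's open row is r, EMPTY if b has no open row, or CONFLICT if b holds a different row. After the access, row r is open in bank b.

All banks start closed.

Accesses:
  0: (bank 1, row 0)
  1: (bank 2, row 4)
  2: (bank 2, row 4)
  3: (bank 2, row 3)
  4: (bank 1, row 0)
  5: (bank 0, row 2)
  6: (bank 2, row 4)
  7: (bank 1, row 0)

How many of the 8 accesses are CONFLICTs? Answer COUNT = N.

step 0: bank1 None->0 [EMPTY]
step 1: bank2 None->4 [EMPTY]
step 2: bank2 4->4 [HIT]
step 3: bank2 4->3 [CONFLICT]
step 4: bank1 0->0 [HIT]
step 5: bank0 None->2 [EMPTY]
step 6: bank2 3->4 [CONFLICT]
step 7: bank1 0->0 [HIT]

COUNT = 2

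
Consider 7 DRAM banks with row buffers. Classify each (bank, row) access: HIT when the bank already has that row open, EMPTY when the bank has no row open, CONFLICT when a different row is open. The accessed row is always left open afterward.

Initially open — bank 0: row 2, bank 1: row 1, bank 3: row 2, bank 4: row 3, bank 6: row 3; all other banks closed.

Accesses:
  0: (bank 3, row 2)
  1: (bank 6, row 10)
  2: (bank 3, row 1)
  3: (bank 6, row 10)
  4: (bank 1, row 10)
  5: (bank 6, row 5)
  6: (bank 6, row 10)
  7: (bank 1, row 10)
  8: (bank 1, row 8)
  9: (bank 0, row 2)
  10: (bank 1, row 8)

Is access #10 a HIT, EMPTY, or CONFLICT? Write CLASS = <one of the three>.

#0 (3,2) H  (was 2)
#1 (6,10) C  (was 3)
#2 (3,1) C  (was 2)
#3 (6,10) H  (was 10)
#4 (1,10) C  (was 1)
#5 (6,5) C  (was 10)
#6 (6,10) C  (was 5)
#7 (1,10) H  (was 10)
#8 (1,8) C  (was 10)
#9 (0,2) H  (was 2)
#10 (1,8) H  (was 8)

CLASS = HIT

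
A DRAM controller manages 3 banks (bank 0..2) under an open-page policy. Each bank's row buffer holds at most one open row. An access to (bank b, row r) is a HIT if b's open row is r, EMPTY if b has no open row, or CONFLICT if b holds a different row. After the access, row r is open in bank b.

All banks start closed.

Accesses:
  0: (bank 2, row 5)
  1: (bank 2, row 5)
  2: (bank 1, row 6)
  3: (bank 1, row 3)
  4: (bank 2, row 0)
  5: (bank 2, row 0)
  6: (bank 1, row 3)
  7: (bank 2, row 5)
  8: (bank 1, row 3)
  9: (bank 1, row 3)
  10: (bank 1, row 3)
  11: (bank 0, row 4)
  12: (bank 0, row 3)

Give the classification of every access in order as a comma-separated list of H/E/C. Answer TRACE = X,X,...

TRACE = E,H,E,C,C,H,H,C,H,H,H,E,C

  [0] b2 r5: no row ⇒ E
  [1] b2 r5: had r5 ⇒ H
  [2] b1 r6: no row ⇒ E
  [3] b1 r3: had r6 ⇒ C
  [4] b2 r0: had r5 ⇒ C
  [5] b2 r0: had r0 ⇒ H
  [6] b1 r3: had r3 ⇒ H
  [7] b2 r5: had r0 ⇒ C
  [8] b1 r3: had r3 ⇒ H
  [9] b1 r3: had r3 ⇒ H
  [10] b1 r3: had r3 ⇒ H
  [11] b0 r4: no row ⇒ E
  [12] b0 r3: had r4 ⇒ C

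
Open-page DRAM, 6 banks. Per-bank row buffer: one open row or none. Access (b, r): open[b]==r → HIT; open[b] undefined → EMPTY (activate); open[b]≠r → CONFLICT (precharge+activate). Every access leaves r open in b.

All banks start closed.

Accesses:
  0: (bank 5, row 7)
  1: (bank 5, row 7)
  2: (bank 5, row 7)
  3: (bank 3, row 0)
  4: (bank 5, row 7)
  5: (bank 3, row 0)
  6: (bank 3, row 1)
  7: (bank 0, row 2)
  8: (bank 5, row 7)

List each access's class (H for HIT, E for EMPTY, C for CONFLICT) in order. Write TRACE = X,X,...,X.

TRACE = E,H,H,E,H,H,C,E,H

  [0] b5 r7: no row ⇒ E
  [1] b5 r7: had r7 ⇒ H
  [2] b5 r7: had r7 ⇒ H
  [3] b3 r0: no row ⇒ E
  [4] b5 r7: had r7 ⇒ H
  [5] b3 r0: had r0 ⇒ H
  [6] b3 r1: had r0 ⇒ C
  [7] b0 r2: no row ⇒ E
  [8] b5 r7: had r7 ⇒ H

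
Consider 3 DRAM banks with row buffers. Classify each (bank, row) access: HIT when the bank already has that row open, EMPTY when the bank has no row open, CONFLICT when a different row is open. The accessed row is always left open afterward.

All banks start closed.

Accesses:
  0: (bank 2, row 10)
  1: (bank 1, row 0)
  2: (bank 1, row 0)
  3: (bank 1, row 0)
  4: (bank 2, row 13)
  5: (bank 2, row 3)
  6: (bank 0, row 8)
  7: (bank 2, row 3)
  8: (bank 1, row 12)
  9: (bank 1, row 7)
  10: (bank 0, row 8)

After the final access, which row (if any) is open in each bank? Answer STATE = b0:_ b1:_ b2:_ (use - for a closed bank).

STATE = b0:8 b1:7 b2:3

0: bank 2 row 10 — prev None → EMPTY
1: bank 1 row 0 — prev None → EMPTY
2: bank 1 row 0 — prev 0 → HIT
3: bank 1 row 0 — prev 0 → HIT
4: bank 2 row 13 — prev 10 → CONFLICT
5: bank 2 row 3 — prev 13 → CONFLICT
6: bank 0 row 8 — prev None → EMPTY
7: bank 2 row 3 — prev 3 → HIT
8: bank 1 row 12 — prev 0 → CONFLICT
9: bank 1 row 7 — prev 12 → CONFLICT
10: bank 0 row 8 — prev 8 → HIT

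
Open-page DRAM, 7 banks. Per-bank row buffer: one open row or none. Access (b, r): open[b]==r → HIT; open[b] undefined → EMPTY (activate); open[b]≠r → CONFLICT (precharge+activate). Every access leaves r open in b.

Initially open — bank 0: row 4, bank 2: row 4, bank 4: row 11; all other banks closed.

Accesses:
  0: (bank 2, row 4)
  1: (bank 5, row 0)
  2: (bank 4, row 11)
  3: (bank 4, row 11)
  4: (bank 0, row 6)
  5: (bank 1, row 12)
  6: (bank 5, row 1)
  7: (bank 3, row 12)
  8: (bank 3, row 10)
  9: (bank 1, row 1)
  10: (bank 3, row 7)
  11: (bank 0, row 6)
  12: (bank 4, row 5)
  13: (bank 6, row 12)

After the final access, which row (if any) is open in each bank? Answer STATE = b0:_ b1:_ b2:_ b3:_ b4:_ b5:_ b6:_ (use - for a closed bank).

step 0: bank2 4->4 [HIT]
step 1: bank5 None->0 [EMPTY]
step 2: bank4 11->11 [HIT]
step 3: bank4 11->11 [HIT]
step 4: bank0 4->6 [CONFLICT]
step 5: bank1 None->12 [EMPTY]
step 6: bank5 0->1 [CONFLICT]
step 7: bank3 None->12 [EMPTY]
step 8: bank3 12->10 [CONFLICT]
step 9: bank1 12->1 [CONFLICT]
step 10: bank3 10->7 [CONFLICT]
step 11: bank0 6->6 [HIT]
step 12: bank4 11->5 [CONFLICT]
step 13: bank6 None->12 [EMPTY]

STATE = b0:6 b1:1 b2:4 b3:7 b4:5 b5:1 b6:12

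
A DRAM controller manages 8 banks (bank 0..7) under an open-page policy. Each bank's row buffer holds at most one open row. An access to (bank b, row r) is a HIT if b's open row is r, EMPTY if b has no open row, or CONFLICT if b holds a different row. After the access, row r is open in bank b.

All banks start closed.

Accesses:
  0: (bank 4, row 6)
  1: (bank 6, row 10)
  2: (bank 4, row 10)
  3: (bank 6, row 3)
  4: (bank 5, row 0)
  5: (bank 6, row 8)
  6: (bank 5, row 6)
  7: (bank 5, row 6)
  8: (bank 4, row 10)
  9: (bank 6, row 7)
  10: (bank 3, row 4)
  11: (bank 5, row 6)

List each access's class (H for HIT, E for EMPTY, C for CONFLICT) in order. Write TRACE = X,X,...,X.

step 0: bank4 None->6 [EMPTY]
step 1: bank6 None->10 [EMPTY]
step 2: bank4 6->10 [CONFLICT]
step 3: bank6 10->3 [CONFLICT]
step 4: bank5 None->0 [EMPTY]
step 5: bank6 3->8 [CONFLICT]
step 6: bank5 0->6 [CONFLICT]
step 7: bank5 6->6 [HIT]
step 8: bank4 10->10 [HIT]
step 9: bank6 8->7 [CONFLICT]
step 10: bank3 None->4 [EMPTY]
step 11: bank5 6->6 [HIT]

TRACE = E,E,C,C,E,C,C,H,H,C,E,H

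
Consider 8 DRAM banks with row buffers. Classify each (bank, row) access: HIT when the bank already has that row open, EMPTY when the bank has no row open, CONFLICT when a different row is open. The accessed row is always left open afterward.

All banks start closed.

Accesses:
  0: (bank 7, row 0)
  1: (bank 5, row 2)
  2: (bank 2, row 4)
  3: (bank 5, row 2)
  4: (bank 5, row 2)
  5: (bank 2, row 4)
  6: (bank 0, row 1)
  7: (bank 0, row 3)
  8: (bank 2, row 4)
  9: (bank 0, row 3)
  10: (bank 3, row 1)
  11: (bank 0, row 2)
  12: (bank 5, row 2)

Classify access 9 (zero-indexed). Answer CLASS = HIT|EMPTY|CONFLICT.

CLASS = HIT

#0 (7,0) E
#1 (5,2) E
#2 (2,4) E
#3 (5,2) H  (was 2)
#4 (5,2) H  (was 2)
#5 (2,4) H  (was 4)
#6 (0,1) E
#7 (0,3) C  (was 1)
#8 (2,4) H  (was 4)
#9 (0,3) H  (was 3)
#10 (3,1) E
#11 (0,2) C  (was 3)
#12 (5,2) H  (was 2)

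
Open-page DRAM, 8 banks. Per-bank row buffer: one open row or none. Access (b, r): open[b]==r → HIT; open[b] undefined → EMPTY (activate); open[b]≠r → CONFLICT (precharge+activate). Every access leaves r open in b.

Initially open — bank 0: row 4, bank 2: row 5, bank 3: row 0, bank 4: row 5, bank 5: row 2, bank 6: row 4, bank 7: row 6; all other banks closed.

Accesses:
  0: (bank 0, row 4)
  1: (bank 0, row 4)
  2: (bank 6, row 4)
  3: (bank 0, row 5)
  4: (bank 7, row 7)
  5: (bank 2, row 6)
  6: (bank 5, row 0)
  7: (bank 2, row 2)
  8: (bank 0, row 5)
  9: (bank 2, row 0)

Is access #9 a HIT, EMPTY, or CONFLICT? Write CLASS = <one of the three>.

0: bank 0 row 4 — prev 4 → HIT
1: bank 0 row 4 — prev 4 → HIT
2: bank 6 row 4 — prev 4 → HIT
3: bank 0 row 5 — prev 4 → CONFLICT
4: bank 7 row 7 — prev 6 → CONFLICT
5: bank 2 row 6 — prev 5 → CONFLICT
6: bank 5 row 0 — prev 2 → CONFLICT
7: bank 2 row 2 — prev 6 → CONFLICT
8: bank 0 row 5 — prev 5 → HIT
9: bank 2 row 0 — prev 2 → CONFLICT

CLASS = CONFLICT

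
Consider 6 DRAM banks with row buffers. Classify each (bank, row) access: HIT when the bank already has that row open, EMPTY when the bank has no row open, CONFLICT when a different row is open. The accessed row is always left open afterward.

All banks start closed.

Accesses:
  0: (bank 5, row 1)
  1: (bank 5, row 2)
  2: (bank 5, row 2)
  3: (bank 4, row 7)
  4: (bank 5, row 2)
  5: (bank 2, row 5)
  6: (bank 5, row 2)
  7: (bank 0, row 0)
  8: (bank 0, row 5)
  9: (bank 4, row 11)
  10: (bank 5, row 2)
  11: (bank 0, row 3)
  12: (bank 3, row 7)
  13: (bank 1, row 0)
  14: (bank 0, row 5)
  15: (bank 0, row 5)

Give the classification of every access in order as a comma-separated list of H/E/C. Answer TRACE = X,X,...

TRACE = E,C,H,E,H,E,H,E,C,C,H,C,E,E,C,H

  [0] b5 r1: no row ⇒ E
  [1] b5 r2: had r1 ⇒ C
  [2] b5 r2: had r2 ⇒ H
  [3] b4 r7: no row ⇒ E
  [4] b5 r2: had r2 ⇒ H
  [5] b2 r5: no row ⇒ E
  [6] b5 r2: had r2 ⇒ H
  [7] b0 r0: no row ⇒ E
  [8] b0 r5: had r0 ⇒ C
  [9] b4 r11: had r7 ⇒ C
  [10] b5 r2: had r2 ⇒ H
  [11] b0 r3: had r5 ⇒ C
  [12] b3 r7: no row ⇒ E
  [13] b1 r0: no row ⇒ E
  [14] b0 r5: had r3 ⇒ C
  [15] b0 r5: had r5 ⇒ H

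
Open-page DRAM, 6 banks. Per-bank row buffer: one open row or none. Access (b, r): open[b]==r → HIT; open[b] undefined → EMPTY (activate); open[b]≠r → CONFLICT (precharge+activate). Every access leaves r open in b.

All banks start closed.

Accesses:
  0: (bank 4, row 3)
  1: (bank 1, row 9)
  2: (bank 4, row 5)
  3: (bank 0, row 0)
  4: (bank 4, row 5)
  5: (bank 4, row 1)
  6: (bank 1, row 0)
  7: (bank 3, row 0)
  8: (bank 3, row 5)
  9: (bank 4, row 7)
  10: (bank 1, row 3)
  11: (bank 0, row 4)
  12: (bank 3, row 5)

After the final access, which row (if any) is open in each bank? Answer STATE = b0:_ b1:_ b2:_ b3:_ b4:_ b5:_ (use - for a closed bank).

STATE = b0:4 b1:3 b2:- b3:5 b4:7 b5:-

0: bank 4 row 3 — prev None → EMPTY
1: bank 1 row 9 — prev None → EMPTY
2: bank 4 row 5 — prev 3 → CONFLICT
3: bank 0 row 0 — prev None → EMPTY
4: bank 4 row 5 — prev 5 → HIT
5: bank 4 row 1 — prev 5 → CONFLICT
6: bank 1 row 0 — prev 9 → CONFLICT
7: bank 3 row 0 — prev None → EMPTY
8: bank 3 row 5 — prev 0 → CONFLICT
9: bank 4 row 7 — prev 1 → CONFLICT
10: bank 1 row 3 — prev 0 → CONFLICT
11: bank 0 row 4 — prev 0 → CONFLICT
12: bank 3 row 5 — prev 5 → HIT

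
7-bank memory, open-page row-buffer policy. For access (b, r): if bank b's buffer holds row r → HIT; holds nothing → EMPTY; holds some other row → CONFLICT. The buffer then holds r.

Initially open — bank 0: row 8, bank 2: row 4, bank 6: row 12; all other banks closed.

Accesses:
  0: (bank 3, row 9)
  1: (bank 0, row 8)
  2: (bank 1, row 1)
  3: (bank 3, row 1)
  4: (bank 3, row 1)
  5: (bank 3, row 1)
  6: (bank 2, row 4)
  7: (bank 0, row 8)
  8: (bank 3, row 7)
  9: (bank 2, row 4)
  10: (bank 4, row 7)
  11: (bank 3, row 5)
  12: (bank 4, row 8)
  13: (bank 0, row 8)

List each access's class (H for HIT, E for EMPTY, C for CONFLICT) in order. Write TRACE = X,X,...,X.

TRACE = E,H,E,C,H,H,H,H,C,H,E,C,C,H

0: bank 3 row 9 — prev None → EMPTY
1: bank 0 row 8 — prev 8 → HIT
2: bank 1 row 1 — prev None → EMPTY
3: bank 3 row 1 — prev 9 → CONFLICT
4: bank 3 row 1 — prev 1 → HIT
5: bank 3 row 1 — prev 1 → HIT
6: bank 2 row 4 — prev 4 → HIT
7: bank 0 row 8 — prev 8 → HIT
8: bank 3 row 7 — prev 1 → CONFLICT
9: bank 2 row 4 — prev 4 → HIT
10: bank 4 row 7 — prev None → EMPTY
11: bank 3 row 5 — prev 7 → CONFLICT
12: bank 4 row 8 — prev 7 → CONFLICT
13: bank 0 row 8 — prev 8 → HIT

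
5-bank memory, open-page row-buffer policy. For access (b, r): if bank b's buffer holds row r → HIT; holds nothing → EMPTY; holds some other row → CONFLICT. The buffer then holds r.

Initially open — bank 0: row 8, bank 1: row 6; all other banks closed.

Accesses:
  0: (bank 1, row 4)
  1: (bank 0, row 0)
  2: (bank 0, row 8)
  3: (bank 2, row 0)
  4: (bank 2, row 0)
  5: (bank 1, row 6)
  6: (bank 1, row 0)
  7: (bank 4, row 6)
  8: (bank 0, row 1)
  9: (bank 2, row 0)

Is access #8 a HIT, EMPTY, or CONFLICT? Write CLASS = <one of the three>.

#0 (1,4) C  (was 6)
#1 (0,0) C  (was 8)
#2 (0,8) C  (was 0)
#3 (2,0) E
#4 (2,0) H  (was 0)
#5 (1,6) C  (was 4)
#6 (1,0) C  (was 6)
#7 (4,6) E
#8 (0,1) C  (was 8)
#9 (2,0) H  (was 0)

CLASS = CONFLICT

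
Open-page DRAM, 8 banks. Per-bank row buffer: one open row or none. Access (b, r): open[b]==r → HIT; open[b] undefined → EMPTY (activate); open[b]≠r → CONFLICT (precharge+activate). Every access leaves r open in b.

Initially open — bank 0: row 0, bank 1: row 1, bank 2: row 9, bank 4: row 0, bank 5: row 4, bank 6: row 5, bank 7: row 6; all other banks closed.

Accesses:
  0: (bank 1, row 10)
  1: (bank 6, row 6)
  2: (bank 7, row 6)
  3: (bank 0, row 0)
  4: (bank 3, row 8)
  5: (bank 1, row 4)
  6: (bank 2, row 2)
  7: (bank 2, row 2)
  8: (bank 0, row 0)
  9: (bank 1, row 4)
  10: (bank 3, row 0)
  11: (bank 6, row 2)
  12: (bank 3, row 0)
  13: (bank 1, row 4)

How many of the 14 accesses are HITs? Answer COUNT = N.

COUNT = 7

step 0: bank1 1->10 [CONFLICT]
step 1: bank6 5->6 [CONFLICT]
step 2: bank7 6->6 [HIT]
step 3: bank0 0->0 [HIT]
step 4: bank3 None->8 [EMPTY]
step 5: bank1 10->4 [CONFLICT]
step 6: bank2 9->2 [CONFLICT]
step 7: bank2 2->2 [HIT]
step 8: bank0 0->0 [HIT]
step 9: bank1 4->4 [HIT]
step 10: bank3 8->0 [CONFLICT]
step 11: bank6 6->2 [CONFLICT]
step 12: bank3 0->0 [HIT]
step 13: bank1 4->4 [HIT]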